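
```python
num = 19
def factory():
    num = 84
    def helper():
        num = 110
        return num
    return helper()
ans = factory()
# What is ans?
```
110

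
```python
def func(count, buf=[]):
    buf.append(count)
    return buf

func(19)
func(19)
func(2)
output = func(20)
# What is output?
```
[19, 19, 2, 20]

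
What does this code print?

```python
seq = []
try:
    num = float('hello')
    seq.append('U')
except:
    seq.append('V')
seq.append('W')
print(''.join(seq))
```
VW

Exception raised in try, caught by bare except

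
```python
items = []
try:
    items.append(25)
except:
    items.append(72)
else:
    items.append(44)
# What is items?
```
[25, 44]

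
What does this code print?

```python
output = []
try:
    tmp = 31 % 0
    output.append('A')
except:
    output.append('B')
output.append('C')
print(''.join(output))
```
BC

Exception raised in try, caught by bare except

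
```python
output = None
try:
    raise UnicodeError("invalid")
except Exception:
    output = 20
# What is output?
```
20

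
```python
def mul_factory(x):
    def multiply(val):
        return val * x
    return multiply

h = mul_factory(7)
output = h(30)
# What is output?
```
210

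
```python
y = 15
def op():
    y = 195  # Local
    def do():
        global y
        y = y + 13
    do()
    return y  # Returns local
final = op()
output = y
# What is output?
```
28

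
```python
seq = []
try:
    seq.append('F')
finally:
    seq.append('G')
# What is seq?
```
['F', 'G']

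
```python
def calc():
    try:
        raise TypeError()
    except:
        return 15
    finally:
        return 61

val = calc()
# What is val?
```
61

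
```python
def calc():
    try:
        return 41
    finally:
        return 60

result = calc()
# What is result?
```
60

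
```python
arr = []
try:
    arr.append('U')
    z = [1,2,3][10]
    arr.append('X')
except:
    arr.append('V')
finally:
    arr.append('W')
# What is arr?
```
['U', 'V', 'W']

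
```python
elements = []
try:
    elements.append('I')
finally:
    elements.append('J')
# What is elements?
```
['I', 'J']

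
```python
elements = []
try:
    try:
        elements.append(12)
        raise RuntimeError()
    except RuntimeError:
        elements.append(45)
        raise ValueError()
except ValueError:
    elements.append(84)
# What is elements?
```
[12, 45, 84]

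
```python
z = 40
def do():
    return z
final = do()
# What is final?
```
40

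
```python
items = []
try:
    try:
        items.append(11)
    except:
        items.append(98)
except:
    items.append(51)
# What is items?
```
[11]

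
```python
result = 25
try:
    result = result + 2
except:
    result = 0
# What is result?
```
27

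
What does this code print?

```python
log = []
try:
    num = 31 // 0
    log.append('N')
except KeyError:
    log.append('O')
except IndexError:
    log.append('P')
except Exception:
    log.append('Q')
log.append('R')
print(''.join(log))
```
QR

ZeroDivisionError not specifically caught, falls to Exception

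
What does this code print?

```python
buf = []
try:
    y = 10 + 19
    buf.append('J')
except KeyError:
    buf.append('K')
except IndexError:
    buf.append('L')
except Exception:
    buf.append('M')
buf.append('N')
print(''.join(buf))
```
JN

No exception, try block completes normally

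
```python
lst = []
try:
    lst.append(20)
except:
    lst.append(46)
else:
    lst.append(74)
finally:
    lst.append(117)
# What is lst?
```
[20, 74, 117]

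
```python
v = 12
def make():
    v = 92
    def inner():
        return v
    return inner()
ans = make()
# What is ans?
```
92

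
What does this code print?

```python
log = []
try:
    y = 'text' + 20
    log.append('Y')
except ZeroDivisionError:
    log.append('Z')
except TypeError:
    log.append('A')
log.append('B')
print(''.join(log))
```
AB

TypeError is caught by its specific handler, not ZeroDivisionError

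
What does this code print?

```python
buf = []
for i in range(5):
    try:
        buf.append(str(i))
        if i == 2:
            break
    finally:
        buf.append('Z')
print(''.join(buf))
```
0Z1Z2Z

finally runs even when breaking out of loop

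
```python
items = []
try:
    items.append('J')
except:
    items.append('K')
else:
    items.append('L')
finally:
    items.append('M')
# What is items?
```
['J', 'L', 'M']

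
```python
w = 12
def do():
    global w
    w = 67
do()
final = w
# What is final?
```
67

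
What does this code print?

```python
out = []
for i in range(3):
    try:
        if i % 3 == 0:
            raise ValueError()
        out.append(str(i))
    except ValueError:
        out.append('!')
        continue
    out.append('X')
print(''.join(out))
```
!1X2X

continue in except skips rest of loop body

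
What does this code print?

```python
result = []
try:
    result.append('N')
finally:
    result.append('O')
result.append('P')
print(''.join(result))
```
NOP

try/finally without except, no exception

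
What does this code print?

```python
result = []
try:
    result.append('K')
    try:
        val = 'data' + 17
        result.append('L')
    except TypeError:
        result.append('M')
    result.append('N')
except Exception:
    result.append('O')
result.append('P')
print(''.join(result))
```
KMNP

Inner exception caught by inner handler, outer continues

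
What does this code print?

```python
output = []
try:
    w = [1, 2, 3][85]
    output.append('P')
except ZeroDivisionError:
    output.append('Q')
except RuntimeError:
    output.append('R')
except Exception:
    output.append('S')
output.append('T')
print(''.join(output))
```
ST

IndexError not specifically caught, falls to Exception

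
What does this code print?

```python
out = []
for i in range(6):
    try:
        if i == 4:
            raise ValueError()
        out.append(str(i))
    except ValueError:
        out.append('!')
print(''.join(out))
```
0123!5

Exception on i=4 caught, loop continues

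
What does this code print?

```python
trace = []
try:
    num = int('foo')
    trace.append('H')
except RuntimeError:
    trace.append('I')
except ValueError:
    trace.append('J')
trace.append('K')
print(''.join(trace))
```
JK

ValueError is caught by its specific handler, not RuntimeError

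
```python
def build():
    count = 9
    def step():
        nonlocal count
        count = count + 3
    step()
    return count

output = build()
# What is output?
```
12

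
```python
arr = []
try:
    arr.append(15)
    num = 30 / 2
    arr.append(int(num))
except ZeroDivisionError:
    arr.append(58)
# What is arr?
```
[15, 15]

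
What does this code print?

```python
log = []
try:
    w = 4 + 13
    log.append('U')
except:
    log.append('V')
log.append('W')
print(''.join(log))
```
UW

No exception, try block completes normally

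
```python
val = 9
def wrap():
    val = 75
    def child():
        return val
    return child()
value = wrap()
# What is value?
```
75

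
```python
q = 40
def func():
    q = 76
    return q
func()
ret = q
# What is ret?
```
40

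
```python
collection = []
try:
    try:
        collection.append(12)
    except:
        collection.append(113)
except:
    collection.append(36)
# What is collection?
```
[12]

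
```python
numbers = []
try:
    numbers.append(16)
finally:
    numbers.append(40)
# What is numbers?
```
[16, 40]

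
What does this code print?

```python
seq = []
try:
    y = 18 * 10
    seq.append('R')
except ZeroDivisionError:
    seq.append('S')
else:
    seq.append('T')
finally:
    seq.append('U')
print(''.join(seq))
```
RTU

else runs before finally when no exception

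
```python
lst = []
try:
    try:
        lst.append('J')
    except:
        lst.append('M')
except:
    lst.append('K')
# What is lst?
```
['J']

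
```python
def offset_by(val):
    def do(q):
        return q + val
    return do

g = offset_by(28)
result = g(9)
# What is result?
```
37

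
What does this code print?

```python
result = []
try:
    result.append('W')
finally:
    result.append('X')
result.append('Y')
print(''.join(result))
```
WXY

try/finally without except, no exception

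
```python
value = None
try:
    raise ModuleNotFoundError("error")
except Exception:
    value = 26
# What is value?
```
26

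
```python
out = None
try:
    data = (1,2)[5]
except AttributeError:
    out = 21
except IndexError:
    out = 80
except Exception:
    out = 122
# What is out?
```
80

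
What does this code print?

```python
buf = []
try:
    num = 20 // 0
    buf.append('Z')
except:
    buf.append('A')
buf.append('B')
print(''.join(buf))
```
AB

Exception raised in try, caught by bare except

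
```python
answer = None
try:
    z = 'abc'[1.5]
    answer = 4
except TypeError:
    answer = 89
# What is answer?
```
89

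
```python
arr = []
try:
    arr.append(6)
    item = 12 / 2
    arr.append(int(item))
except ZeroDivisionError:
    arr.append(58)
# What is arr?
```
[6, 6]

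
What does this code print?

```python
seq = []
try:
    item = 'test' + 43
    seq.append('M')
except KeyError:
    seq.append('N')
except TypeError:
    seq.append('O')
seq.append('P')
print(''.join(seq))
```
OP

TypeError is caught by its specific handler, not KeyError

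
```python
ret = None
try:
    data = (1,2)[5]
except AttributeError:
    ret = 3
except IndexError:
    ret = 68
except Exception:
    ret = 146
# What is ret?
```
68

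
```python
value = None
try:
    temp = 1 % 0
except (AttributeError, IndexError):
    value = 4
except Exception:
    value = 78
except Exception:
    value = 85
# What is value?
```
78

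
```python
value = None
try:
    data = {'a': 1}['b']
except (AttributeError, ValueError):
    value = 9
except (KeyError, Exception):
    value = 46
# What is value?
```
46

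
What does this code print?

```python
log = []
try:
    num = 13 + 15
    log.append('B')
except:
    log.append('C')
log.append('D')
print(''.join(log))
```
BD

No exception, try block completes normally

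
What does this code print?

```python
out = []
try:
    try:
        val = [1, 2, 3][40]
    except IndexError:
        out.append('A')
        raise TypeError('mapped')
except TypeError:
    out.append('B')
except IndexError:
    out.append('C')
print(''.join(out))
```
AB

New TypeError raised, caught by outer TypeError handler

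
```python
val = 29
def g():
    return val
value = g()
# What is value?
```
29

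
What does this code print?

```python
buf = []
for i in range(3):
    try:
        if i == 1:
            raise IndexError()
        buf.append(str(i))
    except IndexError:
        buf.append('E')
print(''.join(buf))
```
0E2

Exception on i=1 caught, loop continues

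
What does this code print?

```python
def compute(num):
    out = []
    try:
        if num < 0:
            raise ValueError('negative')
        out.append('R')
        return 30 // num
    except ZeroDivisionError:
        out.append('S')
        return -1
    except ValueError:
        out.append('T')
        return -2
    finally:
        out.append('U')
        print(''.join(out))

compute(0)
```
RSU

num=0 causes ZeroDivisionError, caught, finally prints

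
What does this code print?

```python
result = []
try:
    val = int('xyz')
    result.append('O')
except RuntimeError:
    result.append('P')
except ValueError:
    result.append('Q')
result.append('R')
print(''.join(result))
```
QR

ValueError is caught by its specific handler, not RuntimeError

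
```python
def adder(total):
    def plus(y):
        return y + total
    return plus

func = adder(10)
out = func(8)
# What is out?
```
18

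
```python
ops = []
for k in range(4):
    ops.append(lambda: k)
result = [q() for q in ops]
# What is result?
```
[3, 3, 3, 3]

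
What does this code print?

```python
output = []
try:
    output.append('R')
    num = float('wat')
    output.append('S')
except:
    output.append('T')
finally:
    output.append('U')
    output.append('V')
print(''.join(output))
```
RTUV

Code before exception runs, then except, then all of finally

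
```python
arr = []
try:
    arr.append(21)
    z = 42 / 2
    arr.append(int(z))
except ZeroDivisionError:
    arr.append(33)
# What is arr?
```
[21, 21]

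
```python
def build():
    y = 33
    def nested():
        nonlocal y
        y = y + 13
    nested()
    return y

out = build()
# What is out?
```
46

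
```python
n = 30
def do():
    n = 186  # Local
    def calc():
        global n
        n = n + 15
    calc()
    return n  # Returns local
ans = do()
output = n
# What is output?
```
45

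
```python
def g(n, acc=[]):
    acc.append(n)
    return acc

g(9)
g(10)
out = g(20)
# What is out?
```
[9, 10, 20]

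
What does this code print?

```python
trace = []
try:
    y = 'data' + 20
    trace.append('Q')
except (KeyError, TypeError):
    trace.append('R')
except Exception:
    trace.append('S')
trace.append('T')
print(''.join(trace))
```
RT

TypeError matches tuple containing it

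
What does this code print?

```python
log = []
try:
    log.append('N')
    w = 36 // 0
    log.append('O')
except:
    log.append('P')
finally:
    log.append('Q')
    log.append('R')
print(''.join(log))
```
NPQR

Code before exception runs, then except, then all of finally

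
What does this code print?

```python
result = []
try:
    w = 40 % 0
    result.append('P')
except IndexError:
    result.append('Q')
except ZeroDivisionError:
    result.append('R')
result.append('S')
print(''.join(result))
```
RS

ZeroDivisionError is caught by its specific handler, not IndexError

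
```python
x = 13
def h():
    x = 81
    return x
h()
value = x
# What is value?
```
13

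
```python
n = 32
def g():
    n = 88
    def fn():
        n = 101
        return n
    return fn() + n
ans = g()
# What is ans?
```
189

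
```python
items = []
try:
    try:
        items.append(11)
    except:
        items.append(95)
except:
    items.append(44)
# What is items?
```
[11]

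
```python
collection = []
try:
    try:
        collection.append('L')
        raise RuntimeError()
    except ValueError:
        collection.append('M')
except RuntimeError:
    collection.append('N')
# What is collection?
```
['L', 'N']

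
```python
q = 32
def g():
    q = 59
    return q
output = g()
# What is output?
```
59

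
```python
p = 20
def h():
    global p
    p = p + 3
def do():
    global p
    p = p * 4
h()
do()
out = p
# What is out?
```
92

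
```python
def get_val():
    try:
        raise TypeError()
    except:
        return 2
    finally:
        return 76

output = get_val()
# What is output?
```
76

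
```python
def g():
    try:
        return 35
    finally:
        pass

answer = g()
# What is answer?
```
35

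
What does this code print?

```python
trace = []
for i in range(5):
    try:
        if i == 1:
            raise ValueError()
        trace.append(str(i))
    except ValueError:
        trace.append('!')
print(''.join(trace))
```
0!234

Exception on i=1 caught, loop continues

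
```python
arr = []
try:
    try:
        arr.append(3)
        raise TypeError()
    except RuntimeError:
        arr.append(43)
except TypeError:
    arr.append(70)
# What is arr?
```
[3, 70]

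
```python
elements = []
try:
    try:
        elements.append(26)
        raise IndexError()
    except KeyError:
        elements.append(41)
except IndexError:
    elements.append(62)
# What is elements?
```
[26, 62]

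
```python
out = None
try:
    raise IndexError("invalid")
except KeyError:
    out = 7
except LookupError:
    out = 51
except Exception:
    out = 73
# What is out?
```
51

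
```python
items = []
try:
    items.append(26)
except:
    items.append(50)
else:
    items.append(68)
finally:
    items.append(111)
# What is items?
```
[26, 68, 111]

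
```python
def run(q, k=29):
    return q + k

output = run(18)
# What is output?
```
47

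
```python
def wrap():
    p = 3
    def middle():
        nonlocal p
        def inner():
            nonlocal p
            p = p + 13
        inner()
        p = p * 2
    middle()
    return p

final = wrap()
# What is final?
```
32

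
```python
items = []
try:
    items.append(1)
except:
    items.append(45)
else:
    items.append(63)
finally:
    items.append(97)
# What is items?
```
[1, 63, 97]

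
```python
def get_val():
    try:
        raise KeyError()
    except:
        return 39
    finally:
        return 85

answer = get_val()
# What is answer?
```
85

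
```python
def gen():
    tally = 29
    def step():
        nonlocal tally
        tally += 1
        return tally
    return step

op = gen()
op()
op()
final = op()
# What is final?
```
32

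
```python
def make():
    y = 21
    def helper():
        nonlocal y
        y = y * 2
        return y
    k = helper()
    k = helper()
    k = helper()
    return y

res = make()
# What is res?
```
168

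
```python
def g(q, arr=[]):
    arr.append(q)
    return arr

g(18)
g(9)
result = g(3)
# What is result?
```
[18, 9, 3]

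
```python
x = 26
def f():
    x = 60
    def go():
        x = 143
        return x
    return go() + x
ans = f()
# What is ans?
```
203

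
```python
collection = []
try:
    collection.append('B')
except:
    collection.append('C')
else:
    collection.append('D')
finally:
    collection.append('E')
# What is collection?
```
['B', 'D', 'E']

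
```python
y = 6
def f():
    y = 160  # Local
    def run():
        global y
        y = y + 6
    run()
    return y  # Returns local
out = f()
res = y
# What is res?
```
12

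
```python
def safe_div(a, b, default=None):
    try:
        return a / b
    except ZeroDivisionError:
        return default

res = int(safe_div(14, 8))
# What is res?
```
1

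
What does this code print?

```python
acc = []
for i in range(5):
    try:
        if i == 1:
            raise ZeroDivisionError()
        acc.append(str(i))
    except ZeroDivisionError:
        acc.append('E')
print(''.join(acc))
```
0E234

Exception on i=1 caught, loop continues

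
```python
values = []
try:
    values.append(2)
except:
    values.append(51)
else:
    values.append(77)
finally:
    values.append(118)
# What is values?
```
[2, 77, 118]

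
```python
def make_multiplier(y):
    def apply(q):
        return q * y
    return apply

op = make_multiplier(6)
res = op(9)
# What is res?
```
54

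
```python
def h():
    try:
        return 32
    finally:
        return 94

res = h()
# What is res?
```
94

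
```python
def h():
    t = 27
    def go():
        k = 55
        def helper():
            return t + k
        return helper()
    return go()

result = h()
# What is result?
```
82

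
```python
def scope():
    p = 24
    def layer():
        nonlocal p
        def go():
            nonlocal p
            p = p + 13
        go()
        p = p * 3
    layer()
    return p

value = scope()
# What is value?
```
111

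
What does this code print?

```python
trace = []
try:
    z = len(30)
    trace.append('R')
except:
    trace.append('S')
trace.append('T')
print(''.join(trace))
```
ST

Exception raised in try, caught by bare except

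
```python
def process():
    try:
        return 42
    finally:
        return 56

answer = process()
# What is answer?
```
56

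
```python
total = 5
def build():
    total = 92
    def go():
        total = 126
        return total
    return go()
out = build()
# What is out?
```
126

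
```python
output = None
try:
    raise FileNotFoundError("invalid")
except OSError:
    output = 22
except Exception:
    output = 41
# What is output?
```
22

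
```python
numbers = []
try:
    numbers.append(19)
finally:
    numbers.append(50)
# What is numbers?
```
[19, 50]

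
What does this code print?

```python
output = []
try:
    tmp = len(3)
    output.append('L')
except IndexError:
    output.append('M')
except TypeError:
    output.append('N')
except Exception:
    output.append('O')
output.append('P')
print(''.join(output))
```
NP

TypeError matches before generic Exception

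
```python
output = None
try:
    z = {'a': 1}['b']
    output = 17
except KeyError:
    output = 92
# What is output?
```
92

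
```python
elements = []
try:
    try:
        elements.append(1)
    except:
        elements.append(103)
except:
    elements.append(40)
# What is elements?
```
[1]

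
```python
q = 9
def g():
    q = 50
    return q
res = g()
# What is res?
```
50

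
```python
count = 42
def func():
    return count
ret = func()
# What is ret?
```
42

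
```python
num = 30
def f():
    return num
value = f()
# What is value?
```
30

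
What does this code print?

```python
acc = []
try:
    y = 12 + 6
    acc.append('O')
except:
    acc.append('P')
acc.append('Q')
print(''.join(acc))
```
OQ

No exception, try block completes normally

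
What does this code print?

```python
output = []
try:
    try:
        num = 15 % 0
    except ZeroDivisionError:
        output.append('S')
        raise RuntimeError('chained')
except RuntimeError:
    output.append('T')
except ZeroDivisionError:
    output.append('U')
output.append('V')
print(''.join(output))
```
STV

RuntimeError raised and caught, original ZeroDivisionError not re-raised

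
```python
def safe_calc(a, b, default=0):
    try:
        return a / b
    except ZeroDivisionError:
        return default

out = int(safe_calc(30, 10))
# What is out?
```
3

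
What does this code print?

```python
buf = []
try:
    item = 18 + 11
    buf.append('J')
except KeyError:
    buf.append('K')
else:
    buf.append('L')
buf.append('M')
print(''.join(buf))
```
JLM

else block runs when no exception occurs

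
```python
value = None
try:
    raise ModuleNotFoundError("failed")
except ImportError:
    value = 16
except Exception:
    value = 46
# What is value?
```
16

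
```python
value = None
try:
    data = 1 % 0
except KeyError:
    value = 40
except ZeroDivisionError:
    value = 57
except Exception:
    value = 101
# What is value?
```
57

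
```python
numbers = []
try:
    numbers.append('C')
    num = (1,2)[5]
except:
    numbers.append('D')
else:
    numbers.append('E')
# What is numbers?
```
['C', 'D']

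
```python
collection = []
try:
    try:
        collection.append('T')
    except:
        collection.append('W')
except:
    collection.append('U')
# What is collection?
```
['T']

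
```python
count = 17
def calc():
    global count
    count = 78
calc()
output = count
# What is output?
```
78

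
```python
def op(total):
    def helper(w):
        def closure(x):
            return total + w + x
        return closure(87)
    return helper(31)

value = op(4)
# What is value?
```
122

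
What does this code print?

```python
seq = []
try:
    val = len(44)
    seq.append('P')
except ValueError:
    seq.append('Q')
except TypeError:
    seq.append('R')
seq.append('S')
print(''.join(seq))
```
RS

TypeError is caught by its specific handler, not ValueError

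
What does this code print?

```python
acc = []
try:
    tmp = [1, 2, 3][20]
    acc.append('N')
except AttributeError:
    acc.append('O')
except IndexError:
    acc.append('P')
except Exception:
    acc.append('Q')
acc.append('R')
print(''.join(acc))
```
PR

IndexError matches before generic Exception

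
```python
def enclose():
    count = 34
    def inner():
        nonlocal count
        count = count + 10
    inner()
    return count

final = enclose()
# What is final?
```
44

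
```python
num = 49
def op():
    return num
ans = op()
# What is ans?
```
49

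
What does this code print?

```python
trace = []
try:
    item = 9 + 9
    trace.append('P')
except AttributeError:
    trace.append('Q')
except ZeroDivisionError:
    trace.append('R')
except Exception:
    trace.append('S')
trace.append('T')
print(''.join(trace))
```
PT

No exception, try block completes normally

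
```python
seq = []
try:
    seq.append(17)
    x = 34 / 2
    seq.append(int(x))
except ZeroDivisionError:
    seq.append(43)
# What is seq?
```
[17, 17]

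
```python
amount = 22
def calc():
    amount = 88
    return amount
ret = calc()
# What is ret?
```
88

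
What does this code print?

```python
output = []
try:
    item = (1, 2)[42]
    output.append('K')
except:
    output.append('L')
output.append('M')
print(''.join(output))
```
LM

Exception raised in try, caught by bare except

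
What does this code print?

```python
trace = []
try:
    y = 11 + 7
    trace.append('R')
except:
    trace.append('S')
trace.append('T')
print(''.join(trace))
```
RT

No exception, try block completes normally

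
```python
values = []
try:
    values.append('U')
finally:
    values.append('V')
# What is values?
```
['U', 'V']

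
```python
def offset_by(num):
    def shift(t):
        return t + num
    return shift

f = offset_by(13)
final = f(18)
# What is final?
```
31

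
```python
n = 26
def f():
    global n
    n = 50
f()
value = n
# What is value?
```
50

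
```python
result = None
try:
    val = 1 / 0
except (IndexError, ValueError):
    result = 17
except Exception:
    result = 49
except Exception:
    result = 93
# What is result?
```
49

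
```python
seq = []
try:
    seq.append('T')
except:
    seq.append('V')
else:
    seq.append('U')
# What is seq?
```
['T', 'U']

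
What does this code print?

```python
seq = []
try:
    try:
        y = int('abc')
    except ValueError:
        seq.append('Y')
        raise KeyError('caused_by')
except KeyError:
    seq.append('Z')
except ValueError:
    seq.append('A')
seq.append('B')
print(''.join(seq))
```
YZB

KeyError raised and caught, original ValueError not re-raised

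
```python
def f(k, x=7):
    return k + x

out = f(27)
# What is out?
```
34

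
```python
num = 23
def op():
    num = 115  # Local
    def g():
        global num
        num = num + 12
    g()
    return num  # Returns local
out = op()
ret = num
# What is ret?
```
35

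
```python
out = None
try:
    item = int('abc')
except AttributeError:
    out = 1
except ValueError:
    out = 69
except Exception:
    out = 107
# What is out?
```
69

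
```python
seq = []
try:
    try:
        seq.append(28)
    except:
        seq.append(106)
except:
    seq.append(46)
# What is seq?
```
[28]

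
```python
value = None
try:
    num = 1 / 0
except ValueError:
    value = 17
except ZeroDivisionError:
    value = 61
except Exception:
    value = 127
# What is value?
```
61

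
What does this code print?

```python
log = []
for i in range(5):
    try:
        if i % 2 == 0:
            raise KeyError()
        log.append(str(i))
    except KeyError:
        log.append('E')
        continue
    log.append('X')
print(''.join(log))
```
E1XE3XE

continue in except skips rest of loop body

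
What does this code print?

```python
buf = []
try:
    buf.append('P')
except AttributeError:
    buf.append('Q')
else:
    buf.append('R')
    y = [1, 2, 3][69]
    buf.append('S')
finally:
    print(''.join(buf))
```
PR

Try succeeds, else appends 'R', IndexError in else is uncaught, finally prints before exception propagates ('S' never appended)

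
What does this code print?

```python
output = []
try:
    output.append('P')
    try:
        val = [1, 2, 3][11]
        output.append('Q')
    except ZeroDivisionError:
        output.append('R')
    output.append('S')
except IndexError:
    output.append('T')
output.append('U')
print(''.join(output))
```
PTU

Inner handler doesn't match, propagates to outer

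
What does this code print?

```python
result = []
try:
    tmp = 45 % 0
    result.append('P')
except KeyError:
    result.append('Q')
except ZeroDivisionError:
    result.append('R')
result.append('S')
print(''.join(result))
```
RS

ZeroDivisionError is caught by its specific handler, not KeyError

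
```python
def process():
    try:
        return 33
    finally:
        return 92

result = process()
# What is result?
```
92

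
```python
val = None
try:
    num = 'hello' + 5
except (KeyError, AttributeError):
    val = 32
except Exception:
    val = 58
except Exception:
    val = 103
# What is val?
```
58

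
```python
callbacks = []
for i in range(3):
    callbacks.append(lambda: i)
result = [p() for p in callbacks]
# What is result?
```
[2, 2, 2]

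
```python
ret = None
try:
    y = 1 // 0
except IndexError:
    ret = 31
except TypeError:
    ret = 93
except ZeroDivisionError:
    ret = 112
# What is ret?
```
112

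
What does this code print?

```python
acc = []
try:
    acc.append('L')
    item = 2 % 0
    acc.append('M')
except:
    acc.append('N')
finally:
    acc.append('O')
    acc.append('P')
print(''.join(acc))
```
LNOP

Code before exception runs, then except, then all of finally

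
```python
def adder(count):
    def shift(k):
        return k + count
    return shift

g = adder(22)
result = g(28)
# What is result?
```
50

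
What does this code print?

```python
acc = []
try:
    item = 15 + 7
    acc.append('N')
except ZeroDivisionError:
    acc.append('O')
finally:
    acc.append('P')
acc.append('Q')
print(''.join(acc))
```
NPQ

finally runs after normal execution too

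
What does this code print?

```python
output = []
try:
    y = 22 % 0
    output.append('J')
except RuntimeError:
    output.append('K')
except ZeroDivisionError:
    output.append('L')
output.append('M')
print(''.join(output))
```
LM

ZeroDivisionError is caught by its specific handler, not RuntimeError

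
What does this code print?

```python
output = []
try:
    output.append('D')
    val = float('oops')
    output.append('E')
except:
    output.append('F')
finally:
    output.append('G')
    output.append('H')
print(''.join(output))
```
DFGH

Code before exception runs, then except, then all of finally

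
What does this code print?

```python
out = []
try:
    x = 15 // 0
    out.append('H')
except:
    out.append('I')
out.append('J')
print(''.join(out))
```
IJ

Exception raised in try, caught by bare except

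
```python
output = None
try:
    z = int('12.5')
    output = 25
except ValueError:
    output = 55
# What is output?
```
55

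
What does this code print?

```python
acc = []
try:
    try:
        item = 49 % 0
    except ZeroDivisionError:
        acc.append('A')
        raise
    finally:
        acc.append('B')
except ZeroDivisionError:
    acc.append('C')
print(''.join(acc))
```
ABC

finally runs before re-raised exception propagates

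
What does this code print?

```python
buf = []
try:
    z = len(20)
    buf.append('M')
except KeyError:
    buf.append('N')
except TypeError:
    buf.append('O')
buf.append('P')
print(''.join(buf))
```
OP

TypeError is caught by its specific handler, not KeyError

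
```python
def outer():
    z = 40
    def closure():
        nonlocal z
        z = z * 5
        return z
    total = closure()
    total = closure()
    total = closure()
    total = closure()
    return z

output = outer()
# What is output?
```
25000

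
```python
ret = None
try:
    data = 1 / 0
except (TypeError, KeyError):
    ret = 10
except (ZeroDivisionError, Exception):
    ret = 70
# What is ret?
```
70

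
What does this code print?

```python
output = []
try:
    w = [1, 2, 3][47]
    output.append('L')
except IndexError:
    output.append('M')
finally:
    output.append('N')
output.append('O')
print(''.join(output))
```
MNO

finally always runs, even after exception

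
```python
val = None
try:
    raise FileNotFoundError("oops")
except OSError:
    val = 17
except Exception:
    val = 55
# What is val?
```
17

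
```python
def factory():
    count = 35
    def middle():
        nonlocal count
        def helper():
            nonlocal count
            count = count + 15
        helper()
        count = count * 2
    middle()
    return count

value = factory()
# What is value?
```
100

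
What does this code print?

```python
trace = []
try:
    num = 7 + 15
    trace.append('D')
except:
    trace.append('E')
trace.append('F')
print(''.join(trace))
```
DF

No exception, try block completes normally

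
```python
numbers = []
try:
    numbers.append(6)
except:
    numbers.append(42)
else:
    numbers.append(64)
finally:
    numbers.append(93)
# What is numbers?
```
[6, 64, 93]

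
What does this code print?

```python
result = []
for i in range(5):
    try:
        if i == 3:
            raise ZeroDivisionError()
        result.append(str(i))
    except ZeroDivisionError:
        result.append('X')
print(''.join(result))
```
012X4

Exception on i=3 caught, loop continues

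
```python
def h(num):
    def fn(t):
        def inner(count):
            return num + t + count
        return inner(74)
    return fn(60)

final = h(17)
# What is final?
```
151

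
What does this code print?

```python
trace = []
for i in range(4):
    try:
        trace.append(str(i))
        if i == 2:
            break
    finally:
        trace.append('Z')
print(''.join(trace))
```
0Z1Z2Z

finally runs even when breaking out of loop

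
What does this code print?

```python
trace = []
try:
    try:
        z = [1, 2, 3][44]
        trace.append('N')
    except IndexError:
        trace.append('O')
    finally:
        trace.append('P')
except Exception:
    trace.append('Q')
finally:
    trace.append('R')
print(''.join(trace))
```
OPR

Both finally blocks run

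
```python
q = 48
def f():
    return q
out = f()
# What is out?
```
48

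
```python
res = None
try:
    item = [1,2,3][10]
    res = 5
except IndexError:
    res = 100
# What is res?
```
100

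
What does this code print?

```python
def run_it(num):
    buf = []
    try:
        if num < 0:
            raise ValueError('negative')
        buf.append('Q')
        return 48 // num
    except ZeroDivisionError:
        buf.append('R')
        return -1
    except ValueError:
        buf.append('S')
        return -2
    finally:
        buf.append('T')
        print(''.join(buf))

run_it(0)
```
QRT

num=0 causes ZeroDivisionError, caught, finally prints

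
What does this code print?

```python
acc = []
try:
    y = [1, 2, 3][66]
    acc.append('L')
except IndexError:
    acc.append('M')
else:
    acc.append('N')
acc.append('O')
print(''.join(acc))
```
MO

else block skipped when exception is caught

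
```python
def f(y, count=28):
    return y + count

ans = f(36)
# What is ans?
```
64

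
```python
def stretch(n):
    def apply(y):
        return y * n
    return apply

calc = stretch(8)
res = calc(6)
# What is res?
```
48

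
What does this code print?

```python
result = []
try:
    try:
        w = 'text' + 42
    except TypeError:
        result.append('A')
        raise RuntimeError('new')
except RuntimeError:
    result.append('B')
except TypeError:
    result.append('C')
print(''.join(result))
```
AB

New RuntimeError raised, caught by outer RuntimeError handler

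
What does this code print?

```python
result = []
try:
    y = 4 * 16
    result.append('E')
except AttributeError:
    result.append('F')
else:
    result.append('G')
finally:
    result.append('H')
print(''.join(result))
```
EGH

else runs before finally when no exception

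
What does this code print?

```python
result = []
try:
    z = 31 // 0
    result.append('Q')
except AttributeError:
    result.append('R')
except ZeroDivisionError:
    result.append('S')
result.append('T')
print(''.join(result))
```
ST

ZeroDivisionError is caught by its specific handler, not AttributeError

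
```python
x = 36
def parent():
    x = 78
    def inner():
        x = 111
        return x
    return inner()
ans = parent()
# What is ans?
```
111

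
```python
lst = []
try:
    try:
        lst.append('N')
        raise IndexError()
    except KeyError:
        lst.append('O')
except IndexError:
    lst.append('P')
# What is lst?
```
['N', 'P']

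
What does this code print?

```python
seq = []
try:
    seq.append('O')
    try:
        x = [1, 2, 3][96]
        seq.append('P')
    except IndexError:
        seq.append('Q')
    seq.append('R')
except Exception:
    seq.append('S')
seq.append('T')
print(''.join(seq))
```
OQRT

Inner exception caught by inner handler, outer continues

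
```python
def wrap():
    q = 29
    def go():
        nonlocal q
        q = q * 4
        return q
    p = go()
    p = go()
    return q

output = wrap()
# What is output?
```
464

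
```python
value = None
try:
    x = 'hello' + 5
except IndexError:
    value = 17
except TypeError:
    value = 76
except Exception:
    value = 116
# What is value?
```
76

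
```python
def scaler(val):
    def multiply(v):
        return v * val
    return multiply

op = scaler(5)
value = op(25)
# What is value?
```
125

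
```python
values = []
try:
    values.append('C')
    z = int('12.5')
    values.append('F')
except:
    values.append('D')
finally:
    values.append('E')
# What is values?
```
['C', 'D', 'E']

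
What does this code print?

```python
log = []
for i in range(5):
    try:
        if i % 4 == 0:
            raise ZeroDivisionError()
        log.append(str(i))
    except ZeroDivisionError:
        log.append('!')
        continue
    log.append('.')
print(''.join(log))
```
!1.2.3.!

continue in except skips rest of loop body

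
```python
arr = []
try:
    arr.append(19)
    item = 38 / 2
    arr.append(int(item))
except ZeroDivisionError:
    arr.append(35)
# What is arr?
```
[19, 19]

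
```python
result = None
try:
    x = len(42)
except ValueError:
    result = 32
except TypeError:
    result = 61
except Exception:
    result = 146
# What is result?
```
61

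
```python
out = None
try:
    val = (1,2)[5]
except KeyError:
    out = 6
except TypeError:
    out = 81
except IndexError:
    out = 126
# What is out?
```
126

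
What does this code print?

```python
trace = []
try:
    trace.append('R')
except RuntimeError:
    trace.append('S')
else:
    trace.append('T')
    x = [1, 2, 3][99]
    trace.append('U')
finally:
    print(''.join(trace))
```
RT

Try succeeds, else appends 'T', IndexError in else is uncaught, finally prints before exception propagates ('U' never appended)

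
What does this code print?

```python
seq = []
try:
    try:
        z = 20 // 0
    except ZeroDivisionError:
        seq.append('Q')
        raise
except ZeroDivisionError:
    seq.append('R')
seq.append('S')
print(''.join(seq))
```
QRS

raise without argument re-raises current exception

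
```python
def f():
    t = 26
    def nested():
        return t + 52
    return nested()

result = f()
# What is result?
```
78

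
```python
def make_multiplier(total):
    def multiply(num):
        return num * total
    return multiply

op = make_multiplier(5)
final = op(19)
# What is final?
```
95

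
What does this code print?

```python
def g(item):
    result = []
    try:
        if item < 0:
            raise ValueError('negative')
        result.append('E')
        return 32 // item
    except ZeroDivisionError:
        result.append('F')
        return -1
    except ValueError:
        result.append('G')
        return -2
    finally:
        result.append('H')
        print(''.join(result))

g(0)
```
EFH

item=0 causes ZeroDivisionError, caught, finally prints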